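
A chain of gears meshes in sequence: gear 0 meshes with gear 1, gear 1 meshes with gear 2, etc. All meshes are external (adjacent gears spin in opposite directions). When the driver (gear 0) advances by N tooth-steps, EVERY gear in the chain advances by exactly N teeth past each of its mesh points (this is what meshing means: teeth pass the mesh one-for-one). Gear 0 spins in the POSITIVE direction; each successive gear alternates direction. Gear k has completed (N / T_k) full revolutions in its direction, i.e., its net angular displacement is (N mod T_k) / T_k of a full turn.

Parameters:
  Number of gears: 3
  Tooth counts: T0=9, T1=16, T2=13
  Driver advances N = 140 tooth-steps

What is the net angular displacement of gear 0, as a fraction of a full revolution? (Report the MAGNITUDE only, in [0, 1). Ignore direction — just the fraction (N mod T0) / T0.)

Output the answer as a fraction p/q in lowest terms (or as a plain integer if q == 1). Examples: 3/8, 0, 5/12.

Chain of 3 gears, tooth counts: [9, 16, 13]
  gear 0: T0=9, direction=positive, advance = 140 mod 9 = 5 teeth = 5/9 turn
  gear 1: T1=16, direction=negative, advance = 140 mod 16 = 12 teeth = 12/16 turn
  gear 2: T2=13, direction=positive, advance = 140 mod 13 = 10 teeth = 10/13 turn
Gear 0: 140 mod 9 = 5
Fraction = 5 / 9 = 5/9 (gcd(5,9)=1) = 5/9

Answer: 5/9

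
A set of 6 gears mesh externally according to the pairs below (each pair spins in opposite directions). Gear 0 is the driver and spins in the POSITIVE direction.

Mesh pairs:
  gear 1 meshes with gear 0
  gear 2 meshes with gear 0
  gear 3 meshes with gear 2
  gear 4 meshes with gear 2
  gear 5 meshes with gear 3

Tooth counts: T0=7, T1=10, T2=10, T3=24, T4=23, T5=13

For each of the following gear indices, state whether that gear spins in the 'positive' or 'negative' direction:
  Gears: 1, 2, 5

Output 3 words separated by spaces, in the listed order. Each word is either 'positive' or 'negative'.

Gear 0 (driver): positive (depth 0)
  gear 1: meshes with gear 0 -> depth 1 -> negative (opposite of gear 0)
  gear 2: meshes with gear 0 -> depth 1 -> negative (opposite of gear 0)
  gear 3: meshes with gear 2 -> depth 2 -> positive (opposite of gear 2)
  gear 4: meshes with gear 2 -> depth 2 -> positive (opposite of gear 2)
  gear 5: meshes with gear 3 -> depth 3 -> negative (opposite of gear 3)
Queried indices 1, 2, 5 -> negative, negative, negative

Answer: negative negative negative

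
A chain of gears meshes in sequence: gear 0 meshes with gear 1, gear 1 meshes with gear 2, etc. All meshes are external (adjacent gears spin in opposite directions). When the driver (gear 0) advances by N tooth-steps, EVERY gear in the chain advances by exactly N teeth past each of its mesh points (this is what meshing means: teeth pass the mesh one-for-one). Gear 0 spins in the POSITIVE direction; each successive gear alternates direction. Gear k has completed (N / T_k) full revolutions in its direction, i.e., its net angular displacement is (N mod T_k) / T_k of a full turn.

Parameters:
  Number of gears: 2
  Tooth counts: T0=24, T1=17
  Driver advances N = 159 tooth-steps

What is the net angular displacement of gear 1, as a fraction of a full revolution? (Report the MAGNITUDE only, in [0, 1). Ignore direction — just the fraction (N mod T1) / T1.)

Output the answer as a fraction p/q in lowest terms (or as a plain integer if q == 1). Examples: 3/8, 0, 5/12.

Chain of 2 gears, tooth counts: [24, 17]
  gear 0: T0=24, direction=positive, advance = 159 mod 24 = 15 teeth = 15/24 turn
  gear 1: T1=17, direction=negative, advance = 159 mod 17 = 6 teeth = 6/17 turn
Gear 1: 159 mod 17 = 6
Fraction = 6 / 17 = 6/17 (gcd(6,17)=1) = 6/17

Answer: 6/17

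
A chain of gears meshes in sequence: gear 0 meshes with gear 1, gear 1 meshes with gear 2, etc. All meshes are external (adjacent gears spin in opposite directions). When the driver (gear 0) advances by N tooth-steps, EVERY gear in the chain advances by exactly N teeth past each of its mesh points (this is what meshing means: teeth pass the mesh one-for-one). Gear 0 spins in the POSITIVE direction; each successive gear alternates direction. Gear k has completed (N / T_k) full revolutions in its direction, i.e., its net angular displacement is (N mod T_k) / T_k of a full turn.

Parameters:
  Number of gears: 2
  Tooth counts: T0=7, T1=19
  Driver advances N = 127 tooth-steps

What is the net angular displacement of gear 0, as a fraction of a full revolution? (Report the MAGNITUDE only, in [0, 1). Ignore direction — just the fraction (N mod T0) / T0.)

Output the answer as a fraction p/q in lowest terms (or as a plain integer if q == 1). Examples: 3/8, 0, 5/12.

Chain of 2 gears, tooth counts: [7, 19]
  gear 0: T0=7, direction=positive, advance = 127 mod 7 = 1 teeth = 1/7 turn
  gear 1: T1=19, direction=negative, advance = 127 mod 19 = 13 teeth = 13/19 turn
Gear 0: 127 mod 7 = 1
Fraction = 1 / 7 = 1/7 (gcd(1,7)=1) = 1/7

Answer: 1/7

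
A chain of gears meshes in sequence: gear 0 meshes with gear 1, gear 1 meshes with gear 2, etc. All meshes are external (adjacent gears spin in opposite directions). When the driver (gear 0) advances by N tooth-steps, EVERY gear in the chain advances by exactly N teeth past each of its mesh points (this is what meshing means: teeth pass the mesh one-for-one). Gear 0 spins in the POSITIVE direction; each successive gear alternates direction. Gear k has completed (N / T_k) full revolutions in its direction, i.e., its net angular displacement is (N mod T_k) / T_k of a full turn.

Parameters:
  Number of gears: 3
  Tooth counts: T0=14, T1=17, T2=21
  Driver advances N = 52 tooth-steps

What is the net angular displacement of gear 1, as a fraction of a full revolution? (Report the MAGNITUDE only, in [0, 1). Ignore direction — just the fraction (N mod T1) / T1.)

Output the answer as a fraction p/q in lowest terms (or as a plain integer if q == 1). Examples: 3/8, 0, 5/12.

Answer: 1/17

Derivation:
Chain of 3 gears, tooth counts: [14, 17, 21]
  gear 0: T0=14, direction=positive, advance = 52 mod 14 = 10 teeth = 10/14 turn
  gear 1: T1=17, direction=negative, advance = 52 mod 17 = 1 teeth = 1/17 turn
  gear 2: T2=21, direction=positive, advance = 52 mod 21 = 10 teeth = 10/21 turn
Gear 1: 52 mod 17 = 1
Fraction = 1 / 17 = 1/17 (gcd(1,17)=1) = 1/17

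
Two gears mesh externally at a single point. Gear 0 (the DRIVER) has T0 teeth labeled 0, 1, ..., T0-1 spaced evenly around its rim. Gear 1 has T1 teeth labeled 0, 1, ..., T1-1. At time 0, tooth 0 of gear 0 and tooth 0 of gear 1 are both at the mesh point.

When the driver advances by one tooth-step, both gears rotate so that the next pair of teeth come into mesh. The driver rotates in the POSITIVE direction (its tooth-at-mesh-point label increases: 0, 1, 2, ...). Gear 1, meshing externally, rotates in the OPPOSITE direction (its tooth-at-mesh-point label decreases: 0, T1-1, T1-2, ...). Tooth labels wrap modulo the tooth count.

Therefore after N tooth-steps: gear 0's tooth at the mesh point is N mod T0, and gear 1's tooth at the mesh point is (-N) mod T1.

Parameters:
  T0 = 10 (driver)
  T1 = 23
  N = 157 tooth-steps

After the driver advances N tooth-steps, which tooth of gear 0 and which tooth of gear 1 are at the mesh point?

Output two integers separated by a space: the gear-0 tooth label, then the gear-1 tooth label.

Gear 0 (driver, T0=10): tooth at mesh = N mod T0
  157 = 15 * 10 + 7, so 157 mod 10 = 7
  gear 0 tooth = 7
Gear 1 (driven, T1=23): tooth at mesh = (-N) mod T1
  157 = 6 * 23 + 19, so 157 mod 23 = 19
  (-157) mod 23 = (-19) mod 23 = 23 - 19 = 4
Mesh after 157 steps: gear-0 tooth 7 meets gear-1 tooth 4

Answer: 7 4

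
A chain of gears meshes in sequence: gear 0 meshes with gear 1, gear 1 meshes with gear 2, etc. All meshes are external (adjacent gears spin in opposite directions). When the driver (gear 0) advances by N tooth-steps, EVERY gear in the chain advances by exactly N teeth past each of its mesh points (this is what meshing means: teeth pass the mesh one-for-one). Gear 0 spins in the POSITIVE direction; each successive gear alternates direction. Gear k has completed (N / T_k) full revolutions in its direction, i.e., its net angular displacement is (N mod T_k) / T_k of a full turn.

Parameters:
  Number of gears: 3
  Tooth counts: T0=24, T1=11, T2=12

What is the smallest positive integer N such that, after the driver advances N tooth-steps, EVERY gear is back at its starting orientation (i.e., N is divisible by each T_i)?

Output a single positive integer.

Gear k returns to start when N is a multiple of T_k.
All gears at start simultaneously when N is a common multiple of [24, 11, 12]; the smallest such N is lcm(24, 11, 12).
Start: lcm = T0 = 24
Fold in T1=11: gcd(24, 11) = 1; lcm(24, 11) = 24 * 11 / 1 = 264 / 1 = 264
Fold in T2=12: gcd(264, 12) = 12; lcm(264, 12) = 264 * 12 / 12 = 3168 / 12 = 264
Full cycle length = 264

Answer: 264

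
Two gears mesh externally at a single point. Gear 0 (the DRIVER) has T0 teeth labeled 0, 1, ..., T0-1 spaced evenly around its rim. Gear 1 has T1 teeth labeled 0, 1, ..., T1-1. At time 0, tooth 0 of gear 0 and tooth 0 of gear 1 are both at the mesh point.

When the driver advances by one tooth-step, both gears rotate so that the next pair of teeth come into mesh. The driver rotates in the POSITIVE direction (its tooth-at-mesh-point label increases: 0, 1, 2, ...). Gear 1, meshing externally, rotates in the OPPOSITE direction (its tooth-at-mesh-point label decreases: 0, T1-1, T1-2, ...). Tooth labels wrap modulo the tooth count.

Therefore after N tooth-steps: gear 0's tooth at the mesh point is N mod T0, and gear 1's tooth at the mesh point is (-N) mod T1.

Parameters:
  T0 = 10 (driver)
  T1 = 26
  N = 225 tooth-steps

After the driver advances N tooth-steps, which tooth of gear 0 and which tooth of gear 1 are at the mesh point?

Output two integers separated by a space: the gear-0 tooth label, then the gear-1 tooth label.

Answer: 5 9

Derivation:
Gear 0 (driver, T0=10): tooth at mesh = N mod T0
  225 = 22 * 10 + 5, so 225 mod 10 = 5
  gear 0 tooth = 5
Gear 1 (driven, T1=26): tooth at mesh = (-N) mod T1
  225 = 8 * 26 + 17, so 225 mod 26 = 17
  (-225) mod 26 = (-17) mod 26 = 26 - 17 = 9
Mesh after 225 steps: gear-0 tooth 5 meets gear-1 tooth 9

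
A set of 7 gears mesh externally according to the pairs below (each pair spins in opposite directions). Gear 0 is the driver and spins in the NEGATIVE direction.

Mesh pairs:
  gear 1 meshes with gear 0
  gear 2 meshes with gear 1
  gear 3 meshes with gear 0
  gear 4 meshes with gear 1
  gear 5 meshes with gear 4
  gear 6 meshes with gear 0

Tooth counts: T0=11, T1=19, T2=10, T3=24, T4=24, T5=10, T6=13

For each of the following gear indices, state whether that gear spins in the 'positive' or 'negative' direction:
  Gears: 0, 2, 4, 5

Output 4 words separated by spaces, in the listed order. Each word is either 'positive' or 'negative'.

Gear 0 (driver): negative (depth 0)
  gear 1: meshes with gear 0 -> depth 1 -> positive (opposite of gear 0)
  gear 2: meshes with gear 1 -> depth 2 -> negative (opposite of gear 1)
  gear 3: meshes with gear 0 -> depth 1 -> positive (opposite of gear 0)
  gear 4: meshes with gear 1 -> depth 2 -> negative (opposite of gear 1)
  gear 5: meshes with gear 4 -> depth 3 -> positive (opposite of gear 4)
  gear 6: meshes with gear 0 -> depth 1 -> positive (opposite of gear 0)
Queried indices 0, 2, 4, 5 -> negative, negative, negative, positive

Answer: negative negative negative positive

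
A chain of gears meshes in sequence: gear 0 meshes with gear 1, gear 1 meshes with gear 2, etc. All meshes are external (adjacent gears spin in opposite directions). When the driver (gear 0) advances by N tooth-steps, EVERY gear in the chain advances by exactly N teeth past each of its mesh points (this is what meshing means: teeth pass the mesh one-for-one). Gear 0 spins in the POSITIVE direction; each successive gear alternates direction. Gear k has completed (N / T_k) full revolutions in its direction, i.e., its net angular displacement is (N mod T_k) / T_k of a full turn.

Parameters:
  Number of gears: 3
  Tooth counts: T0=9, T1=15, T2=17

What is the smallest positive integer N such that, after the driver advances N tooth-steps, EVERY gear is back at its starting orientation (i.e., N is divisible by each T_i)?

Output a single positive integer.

Gear k returns to start when N is a multiple of T_k.
All gears at start simultaneously when N is a common multiple of [9, 15, 17]; the smallest such N is lcm(9, 15, 17).
Start: lcm = T0 = 9
Fold in T1=15: gcd(9, 15) = 3; lcm(9, 15) = 9 * 15 / 3 = 135 / 3 = 45
Fold in T2=17: gcd(45, 17) = 1; lcm(45, 17) = 45 * 17 / 1 = 765 / 1 = 765
Full cycle length = 765

Answer: 765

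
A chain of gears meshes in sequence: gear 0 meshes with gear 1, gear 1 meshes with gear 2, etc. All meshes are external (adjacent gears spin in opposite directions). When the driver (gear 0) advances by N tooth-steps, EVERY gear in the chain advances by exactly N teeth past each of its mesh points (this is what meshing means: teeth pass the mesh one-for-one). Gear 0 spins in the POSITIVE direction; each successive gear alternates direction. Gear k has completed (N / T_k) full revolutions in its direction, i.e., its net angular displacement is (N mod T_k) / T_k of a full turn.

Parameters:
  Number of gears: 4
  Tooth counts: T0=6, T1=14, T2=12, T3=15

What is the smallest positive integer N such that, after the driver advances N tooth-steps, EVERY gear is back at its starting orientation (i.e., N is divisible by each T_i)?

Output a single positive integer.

Answer: 420

Derivation:
Gear k returns to start when N is a multiple of T_k.
All gears at start simultaneously when N is a common multiple of [6, 14, 12, 15]; the smallest such N is lcm(6, 14, 12, 15).
Start: lcm = T0 = 6
Fold in T1=14: gcd(6, 14) = 2; lcm(6, 14) = 6 * 14 / 2 = 84 / 2 = 42
Fold in T2=12: gcd(42, 12) = 6; lcm(42, 12) = 42 * 12 / 6 = 504 / 6 = 84
Fold in T3=15: gcd(84, 15) = 3; lcm(84, 15) = 84 * 15 / 3 = 1260 / 3 = 420
Full cycle length = 420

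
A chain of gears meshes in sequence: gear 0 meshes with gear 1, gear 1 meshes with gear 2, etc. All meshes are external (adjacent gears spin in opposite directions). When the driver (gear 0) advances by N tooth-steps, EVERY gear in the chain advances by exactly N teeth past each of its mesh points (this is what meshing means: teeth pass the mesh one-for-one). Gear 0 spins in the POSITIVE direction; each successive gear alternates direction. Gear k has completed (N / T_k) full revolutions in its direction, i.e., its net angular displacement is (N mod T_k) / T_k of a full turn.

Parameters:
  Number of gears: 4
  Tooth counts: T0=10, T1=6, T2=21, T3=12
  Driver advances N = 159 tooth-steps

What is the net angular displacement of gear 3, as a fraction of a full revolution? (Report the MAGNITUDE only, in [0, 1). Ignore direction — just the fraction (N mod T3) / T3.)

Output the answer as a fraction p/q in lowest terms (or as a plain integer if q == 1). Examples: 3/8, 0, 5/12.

Chain of 4 gears, tooth counts: [10, 6, 21, 12]
  gear 0: T0=10, direction=positive, advance = 159 mod 10 = 9 teeth = 9/10 turn
  gear 1: T1=6, direction=negative, advance = 159 mod 6 = 3 teeth = 3/6 turn
  gear 2: T2=21, direction=positive, advance = 159 mod 21 = 12 teeth = 12/21 turn
  gear 3: T3=12, direction=negative, advance = 159 mod 12 = 3 teeth = 3/12 turn
Gear 3: 159 mod 12 = 3
Fraction = 3 / 12 = 1/4 (gcd(3,12)=3) = 1/4

Answer: 1/4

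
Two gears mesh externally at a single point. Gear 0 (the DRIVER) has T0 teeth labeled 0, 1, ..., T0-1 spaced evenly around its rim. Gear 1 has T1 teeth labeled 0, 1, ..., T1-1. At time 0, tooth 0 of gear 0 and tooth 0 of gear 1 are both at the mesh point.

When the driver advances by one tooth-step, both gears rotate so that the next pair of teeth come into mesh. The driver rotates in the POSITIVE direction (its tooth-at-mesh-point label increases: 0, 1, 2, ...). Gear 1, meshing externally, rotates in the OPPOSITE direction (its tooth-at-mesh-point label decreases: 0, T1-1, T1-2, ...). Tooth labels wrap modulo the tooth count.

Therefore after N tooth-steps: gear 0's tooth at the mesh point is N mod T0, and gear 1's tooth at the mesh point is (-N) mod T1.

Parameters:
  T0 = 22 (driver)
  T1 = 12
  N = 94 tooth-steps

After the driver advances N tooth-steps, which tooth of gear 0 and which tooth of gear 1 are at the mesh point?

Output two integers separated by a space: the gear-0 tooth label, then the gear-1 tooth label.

Answer: 6 2

Derivation:
Gear 0 (driver, T0=22): tooth at mesh = N mod T0
  94 = 4 * 22 + 6, so 94 mod 22 = 6
  gear 0 tooth = 6
Gear 1 (driven, T1=12): tooth at mesh = (-N) mod T1
  94 = 7 * 12 + 10, so 94 mod 12 = 10
  (-94) mod 12 = (-10) mod 12 = 12 - 10 = 2
Mesh after 94 steps: gear-0 tooth 6 meets gear-1 tooth 2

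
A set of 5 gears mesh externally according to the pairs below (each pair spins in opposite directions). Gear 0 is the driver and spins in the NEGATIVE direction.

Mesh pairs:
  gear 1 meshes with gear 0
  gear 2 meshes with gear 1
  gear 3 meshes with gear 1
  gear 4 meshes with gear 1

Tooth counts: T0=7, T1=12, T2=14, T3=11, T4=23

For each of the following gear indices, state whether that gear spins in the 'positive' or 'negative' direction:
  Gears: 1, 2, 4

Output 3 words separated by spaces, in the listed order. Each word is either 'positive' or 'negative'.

Gear 0 (driver): negative (depth 0)
  gear 1: meshes with gear 0 -> depth 1 -> positive (opposite of gear 0)
  gear 2: meshes with gear 1 -> depth 2 -> negative (opposite of gear 1)
  gear 3: meshes with gear 1 -> depth 2 -> negative (opposite of gear 1)
  gear 4: meshes with gear 1 -> depth 2 -> negative (opposite of gear 1)
Queried indices 1, 2, 4 -> positive, negative, negative

Answer: positive negative negative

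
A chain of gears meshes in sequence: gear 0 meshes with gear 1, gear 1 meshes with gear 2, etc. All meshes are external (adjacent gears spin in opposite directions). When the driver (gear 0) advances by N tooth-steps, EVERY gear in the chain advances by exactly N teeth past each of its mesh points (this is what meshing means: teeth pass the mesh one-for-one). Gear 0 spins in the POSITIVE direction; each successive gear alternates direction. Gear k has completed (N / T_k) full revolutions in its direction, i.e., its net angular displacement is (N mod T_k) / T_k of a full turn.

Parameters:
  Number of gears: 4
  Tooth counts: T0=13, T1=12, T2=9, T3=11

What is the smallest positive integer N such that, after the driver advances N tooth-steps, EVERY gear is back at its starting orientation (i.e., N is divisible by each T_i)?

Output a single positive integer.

Gear k returns to start when N is a multiple of T_k.
All gears at start simultaneously when N is a common multiple of [13, 12, 9, 11]; the smallest such N is lcm(13, 12, 9, 11).
Start: lcm = T0 = 13
Fold in T1=12: gcd(13, 12) = 1; lcm(13, 12) = 13 * 12 / 1 = 156 / 1 = 156
Fold in T2=9: gcd(156, 9) = 3; lcm(156, 9) = 156 * 9 / 3 = 1404 / 3 = 468
Fold in T3=11: gcd(468, 11) = 1; lcm(468, 11) = 468 * 11 / 1 = 5148 / 1 = 5148
Full cycle length = 5148

Answer: 5148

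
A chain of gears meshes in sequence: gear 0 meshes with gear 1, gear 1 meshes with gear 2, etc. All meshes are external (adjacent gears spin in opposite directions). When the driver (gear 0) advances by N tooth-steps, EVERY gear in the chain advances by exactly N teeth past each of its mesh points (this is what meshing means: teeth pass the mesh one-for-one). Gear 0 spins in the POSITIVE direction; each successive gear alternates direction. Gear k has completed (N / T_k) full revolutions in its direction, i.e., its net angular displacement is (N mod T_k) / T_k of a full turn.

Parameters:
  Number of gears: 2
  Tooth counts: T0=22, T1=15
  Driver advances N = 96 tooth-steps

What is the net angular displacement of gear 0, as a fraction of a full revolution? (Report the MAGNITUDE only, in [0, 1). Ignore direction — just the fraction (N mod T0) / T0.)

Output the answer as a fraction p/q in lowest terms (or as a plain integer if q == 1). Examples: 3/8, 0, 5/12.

Chain of 2 gears, tooth counts: [22, 15]
  gear 0: T0=22, direction=positive, advance = 96 mod 22 = 8 teeth = 8/22 turn
  gear 1: T1=15, direction=negative, advance = 96 mod 15 = 6 teeth = 6/15 turn
Gear 0: 96 mod 22 = 8
Fraction = 8 / 22 = 4/11 (gcd(8,22)=2) = 4/11

Answer: 4/11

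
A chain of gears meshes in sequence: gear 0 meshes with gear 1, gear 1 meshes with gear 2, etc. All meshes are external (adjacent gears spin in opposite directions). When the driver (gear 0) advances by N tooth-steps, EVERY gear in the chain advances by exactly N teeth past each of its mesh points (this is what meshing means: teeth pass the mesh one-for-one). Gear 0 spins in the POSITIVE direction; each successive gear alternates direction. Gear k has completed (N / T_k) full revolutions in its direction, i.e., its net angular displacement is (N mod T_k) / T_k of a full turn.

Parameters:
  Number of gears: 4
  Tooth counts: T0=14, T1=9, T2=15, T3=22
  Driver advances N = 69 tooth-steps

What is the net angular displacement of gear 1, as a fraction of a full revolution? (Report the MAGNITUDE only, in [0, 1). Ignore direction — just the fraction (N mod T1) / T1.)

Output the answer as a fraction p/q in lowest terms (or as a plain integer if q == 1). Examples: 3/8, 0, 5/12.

Answer: 2/3

Derivation:
Chain of 4 gears, tooth counts: [14, 9, 15, 22]
  gear 0: T0=14, direction=positive, advance = 69 mod 14 = 13 teeth = 13/14 turn
  gear 1: T1=9, direction=negative, advance = 69 mod 9 = 6 teeth = 6/9 turn
  gear 2: T2=15, direction=positive, advance = 69 mod 15 = 9 teeth = 9/15 turn
  gear 3: T3=22, direction=negative, advance = 69 mod 22 = 3 teeth = 3/22 turn
Gear 1: 69 mod 9 = 6
Fraction = 6 / 9 = 2/3 (gcd(6,9)=3) = 2/3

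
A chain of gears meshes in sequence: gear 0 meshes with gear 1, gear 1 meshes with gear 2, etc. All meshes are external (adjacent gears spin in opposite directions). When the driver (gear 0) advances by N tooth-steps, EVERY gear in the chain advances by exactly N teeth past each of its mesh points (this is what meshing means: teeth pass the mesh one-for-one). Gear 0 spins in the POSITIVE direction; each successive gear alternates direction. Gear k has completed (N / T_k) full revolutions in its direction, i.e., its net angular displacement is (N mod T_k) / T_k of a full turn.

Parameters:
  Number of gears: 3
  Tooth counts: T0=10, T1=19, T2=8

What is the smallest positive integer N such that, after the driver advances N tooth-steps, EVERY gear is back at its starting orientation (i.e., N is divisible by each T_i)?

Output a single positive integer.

Gear k returns to start when N is a multiple of T_k.
All gears at start simultaneously when N is a common multiple of [10, 19, 8]; the smallest such N is lcm(10, 19, 8).
Start: lcm = T0 = 10
Fold in T1=19: gcd(10, 19) = 1; lcm(10, 19) = 10 * 19 / 1 = 190 / 1 = 190
Fold in T2=8: gcd(190, 8) = 2; lcm(190, 8) = 190 * 8 / 2 = 1520 / 2 = 760
Full cycle length = 760

Answer: 760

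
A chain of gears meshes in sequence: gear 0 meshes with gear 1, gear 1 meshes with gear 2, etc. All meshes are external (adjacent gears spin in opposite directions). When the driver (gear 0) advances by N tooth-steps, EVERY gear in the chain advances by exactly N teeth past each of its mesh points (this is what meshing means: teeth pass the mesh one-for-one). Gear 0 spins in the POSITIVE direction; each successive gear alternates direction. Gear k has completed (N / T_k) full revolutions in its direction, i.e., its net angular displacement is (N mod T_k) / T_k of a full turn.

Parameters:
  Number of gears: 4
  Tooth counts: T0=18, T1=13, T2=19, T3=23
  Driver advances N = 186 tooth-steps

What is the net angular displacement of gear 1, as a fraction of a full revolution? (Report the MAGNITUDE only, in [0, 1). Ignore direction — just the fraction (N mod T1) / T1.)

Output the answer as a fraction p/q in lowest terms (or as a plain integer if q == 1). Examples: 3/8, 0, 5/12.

Chain of 4 gears, tooth counts: [18, 13, 19, 23]
  gear 0: T0=18, direction=positive, advance = 186 mod 18 = 6 teeth = 6/18 turn
  gear 1: T1=13, direction=negative, advance = 186 mod 13 = 4 teeth = 4/13 turn
  gear 2: T2=19, direction=positive, advance = 186 mod 19 = 15 teeth = 15/19 turn
  gear 3: T3=23, direction=negative, advance = 186 mod 23 = 2 teeth = 2/23 turn
Gear 1: 186 mod 13 = 4
Fraction = 4 / 13 = 4/13 (gcd(4,13)=1) = 4/13

Answer: 4/13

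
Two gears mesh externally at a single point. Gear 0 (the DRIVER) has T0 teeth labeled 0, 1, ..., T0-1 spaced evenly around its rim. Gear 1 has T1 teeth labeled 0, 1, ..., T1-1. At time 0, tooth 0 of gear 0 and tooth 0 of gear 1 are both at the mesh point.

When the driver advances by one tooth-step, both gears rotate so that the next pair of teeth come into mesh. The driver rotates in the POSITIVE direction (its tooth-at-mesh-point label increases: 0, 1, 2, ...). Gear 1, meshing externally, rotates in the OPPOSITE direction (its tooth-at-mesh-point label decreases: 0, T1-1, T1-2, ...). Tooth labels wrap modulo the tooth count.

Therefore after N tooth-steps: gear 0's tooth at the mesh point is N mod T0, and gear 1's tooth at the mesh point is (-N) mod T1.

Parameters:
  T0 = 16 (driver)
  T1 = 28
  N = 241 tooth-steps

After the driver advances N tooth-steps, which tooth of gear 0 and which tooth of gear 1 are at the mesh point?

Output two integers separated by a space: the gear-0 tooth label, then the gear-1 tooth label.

Answer: 1 11

Derivation:
Gear 0 (driver, T0=16): tooth at mesh = N mod T0
  241 = 15 * 16 + 1, so 241 mod 16 = 1
  gear 0 tooth = 1
Gear 1 (driven, T1=28): tooth at mesh = (-N) mod T1
  241 = 8 * 28 + 17, so 241 mod 28 = 17
  (-241) mod 28 = (-17) mod 28 = 28 - 17 = 11
Mesh after 241 steps: gear-0 tooth 1 meets gear-1 tooth 11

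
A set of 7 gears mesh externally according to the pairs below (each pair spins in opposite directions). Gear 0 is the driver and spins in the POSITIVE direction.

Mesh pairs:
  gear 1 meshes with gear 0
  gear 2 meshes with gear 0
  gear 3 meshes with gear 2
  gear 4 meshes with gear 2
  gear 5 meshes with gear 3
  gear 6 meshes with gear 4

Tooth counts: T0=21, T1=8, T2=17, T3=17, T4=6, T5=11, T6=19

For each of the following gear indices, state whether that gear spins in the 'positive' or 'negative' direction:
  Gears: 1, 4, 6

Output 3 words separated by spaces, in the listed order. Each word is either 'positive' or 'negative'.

Gear 0 (driver): positive (depth 0)
  gear 1: meshes with gear 0 -> depth 1 -> negative (opposite of gear 0)
  gear 2: meshes with gear 0 -> depth 1 -> negative (opposite of gear 0)
  gear 3: meshes with gear 2 -> depth 2 -> positive (opposite of gear 2)
  gear 4: meshes with gear 2 -> depth 2 -> positive (opposite of gear 2)
  gear 5: meshes with gear 3 -> depth 3 -> negative (opposite of gear 3)
  gear 6: meshes with gear 4 -> depth 3 -> negative (opposite of gear 4)
Queried indices 1, 4, 6 -> negative, positive, negative

Answer: negative positive negative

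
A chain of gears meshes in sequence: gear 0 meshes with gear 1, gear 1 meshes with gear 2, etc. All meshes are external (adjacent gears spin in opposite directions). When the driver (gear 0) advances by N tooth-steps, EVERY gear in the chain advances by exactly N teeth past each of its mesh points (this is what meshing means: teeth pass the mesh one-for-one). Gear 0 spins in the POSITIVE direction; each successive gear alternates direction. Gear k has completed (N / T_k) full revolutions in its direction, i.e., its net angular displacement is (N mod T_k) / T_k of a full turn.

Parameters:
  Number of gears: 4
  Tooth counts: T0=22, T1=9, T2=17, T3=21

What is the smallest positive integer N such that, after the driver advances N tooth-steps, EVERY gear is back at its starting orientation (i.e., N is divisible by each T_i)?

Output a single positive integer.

Answer: 23562

Derivation:
Gear k returns to start when N is a multiple of T_k.
All gears at start simultaneously when N is a common multiple of [22, 9, 17, 21]; the smallest such N is lcm(22, 9, 17, 21).
Start: lcm = T0 = 22
Fold in T1=9: gcd(22, 9) = 1; lcm(22, 9) = 22 * 9 / 1 = 198 / 1 = 198
Fold in T2=17: gcd(198, 17) = 1; lcm(198, 17) = 198 * 17 / 1 = 3366 / 1 = 3366
Fold in T3=21: gcd(3366, 21) = 3; lcm(3366, 21) = 3366 * 21 / 3 = 70686 / 3 = 23562
Full cycle length = 23562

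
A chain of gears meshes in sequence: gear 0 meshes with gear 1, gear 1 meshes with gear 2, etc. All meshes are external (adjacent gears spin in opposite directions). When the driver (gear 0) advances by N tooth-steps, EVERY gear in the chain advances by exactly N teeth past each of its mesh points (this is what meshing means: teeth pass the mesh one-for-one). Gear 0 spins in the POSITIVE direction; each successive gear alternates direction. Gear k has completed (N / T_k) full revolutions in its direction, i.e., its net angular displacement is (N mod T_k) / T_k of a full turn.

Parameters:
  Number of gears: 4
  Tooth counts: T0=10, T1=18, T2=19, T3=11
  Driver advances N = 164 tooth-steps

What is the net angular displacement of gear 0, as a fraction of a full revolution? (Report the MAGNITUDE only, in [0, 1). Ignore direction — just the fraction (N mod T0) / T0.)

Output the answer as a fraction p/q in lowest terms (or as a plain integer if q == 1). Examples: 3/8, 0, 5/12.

Answer: 2/5

Derivation:
Chain of 4 gears, tooth counts: [10, 18, 19, 11]
  gear 0: T0=10, direction=positive, advance = 164 mod 10 = 4 teeth = 4/10 turn
  gear 1: T1=18, direction=negative, advance = 164 mod 18 = 2 teeth = 2/18 turn
  gear 2: T2=19, direction=positive, advance = 164 mod 19 = 12 teeth = 12/19 turn
  gear 3: T3=11, direction=negative, advance = 164 mod 11 = 10 teeth = 10/11 turn
Gear 0: 164 mod 10 = 4
Fraction = 4 / 10 = 2/5 (gcd(4,10)=2) = 2/5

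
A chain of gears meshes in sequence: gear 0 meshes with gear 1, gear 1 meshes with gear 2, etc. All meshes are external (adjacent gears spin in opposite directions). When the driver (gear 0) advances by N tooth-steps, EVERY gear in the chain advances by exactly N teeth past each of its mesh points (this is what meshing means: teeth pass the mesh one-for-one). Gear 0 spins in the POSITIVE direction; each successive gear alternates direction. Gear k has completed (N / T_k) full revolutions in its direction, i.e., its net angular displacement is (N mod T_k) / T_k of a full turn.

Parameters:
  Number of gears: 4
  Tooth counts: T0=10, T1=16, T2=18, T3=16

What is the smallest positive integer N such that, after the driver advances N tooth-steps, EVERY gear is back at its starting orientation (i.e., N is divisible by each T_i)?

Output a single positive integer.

Gear k returns to start when N is a multiple of T_k.
All gears at start simultaneously when N is a common multiple of [10, 16, 18, 16]; the smallest such N is lcm(10, 16, 18, 16).
Start: lcm = T0 = 10
Fold in T1=16: gcd(10, 16) = 2; lcm(10, 16) = 10 * 16 / 2 = 160 / 2 = 80
Fold in T2=18: gcd(80, 18) = 2; lcm(80, 18) = 80 * 18 / 2 = 1440 / 2 = 720
Fold in T3=16: gcd(720, 16) = 16; lcm(720, 16) = 720 * 16 / 16 = 11520 / 16 = 720
Full cycle length = 720

Answer: 720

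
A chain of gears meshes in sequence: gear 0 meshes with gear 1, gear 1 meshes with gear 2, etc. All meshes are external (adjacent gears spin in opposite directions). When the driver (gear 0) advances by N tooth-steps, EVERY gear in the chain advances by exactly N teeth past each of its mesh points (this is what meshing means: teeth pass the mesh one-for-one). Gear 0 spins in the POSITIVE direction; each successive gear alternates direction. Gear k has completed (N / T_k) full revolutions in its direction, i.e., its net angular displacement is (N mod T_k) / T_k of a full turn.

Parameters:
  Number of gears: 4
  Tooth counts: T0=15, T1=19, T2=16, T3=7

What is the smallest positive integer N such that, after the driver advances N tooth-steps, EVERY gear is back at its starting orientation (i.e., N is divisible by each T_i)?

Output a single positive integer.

Gear k returns to start when N is a multiple of T_k.
All gears at start simultaneously when N is a common multiple of [15, 19, 16, 7]; the smallest such N is lcm(15, 19, 16, 7).
Start: lcm = T0 = 15
Fold in T1=19: gcd(15, 19) = 1; lcm(15, 19) = 15 * 19 / 1 = 285 / 1 = 285
Fold in T2=16: gcd(285, 16) = 1; lcm(285, 16) = 285 * 16 / 1 = 4560 / 1 = 4560
Fold in T3=7: gcd(4560, 7) = 1; lcm(4560, 7) = 4560 * 7 / 1 = 31920 / 1 = 31920
Full cycle length = 31920

Answer: 31920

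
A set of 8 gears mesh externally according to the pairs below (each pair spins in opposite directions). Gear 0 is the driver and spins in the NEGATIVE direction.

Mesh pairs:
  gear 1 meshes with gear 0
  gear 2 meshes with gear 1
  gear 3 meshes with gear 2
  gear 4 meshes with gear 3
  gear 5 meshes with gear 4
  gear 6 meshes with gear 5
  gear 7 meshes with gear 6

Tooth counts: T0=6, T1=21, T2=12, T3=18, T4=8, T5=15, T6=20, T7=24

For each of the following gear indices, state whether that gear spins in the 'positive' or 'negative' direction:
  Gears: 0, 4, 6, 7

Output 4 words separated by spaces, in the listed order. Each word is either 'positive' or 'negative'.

Gear 0 (driver): negative (depth 0)
  gear 1: meshes with gear 0 -> depth 1 -> positive (opposite of gear 0)
  gear 2: meshes with gear 1 -> depth 2 -> negative (opposite of gear 1)
  gear 3: meshes with gear 2 -> depth 3 -> positive (opposite of gear 2)
  gear 4: meshes with gear 3 -> depth 4 -> negative (opposite of gear 3)
  gear 5: meshes with gear 4 -> depth 5 -> positive (opposite of gear 4)
  gear 6: meshes with gear 5 -> depth 6 -> negative (opposite of gear 5)
  gear 7: meshes with gear 6 -> depth 7 -> positive (opposite of gear 6)
Queried indices 0, 4, 6, 7 -> negative, negative, negative, positive

Answer: negative negative negative positive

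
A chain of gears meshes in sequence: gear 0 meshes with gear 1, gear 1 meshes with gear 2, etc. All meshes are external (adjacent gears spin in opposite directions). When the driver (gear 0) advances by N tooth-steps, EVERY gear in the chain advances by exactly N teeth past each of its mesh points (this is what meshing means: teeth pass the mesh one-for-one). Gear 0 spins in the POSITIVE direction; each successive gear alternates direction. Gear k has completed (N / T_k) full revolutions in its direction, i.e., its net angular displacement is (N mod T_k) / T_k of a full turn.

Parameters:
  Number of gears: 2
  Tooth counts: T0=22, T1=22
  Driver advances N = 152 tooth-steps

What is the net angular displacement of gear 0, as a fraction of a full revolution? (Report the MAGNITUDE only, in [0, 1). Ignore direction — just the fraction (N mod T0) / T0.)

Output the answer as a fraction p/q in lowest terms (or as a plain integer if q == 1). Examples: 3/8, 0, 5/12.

Chain of 2 gears, tooth counts: [22, 22]
  gear 0: T0=22, direction=positive, advance = 152 mod 22 = 20 teeth = 20/22 turn
  gear 1: T1=22, direction=negative, advance = 152 mod 22 = 20 teeth = 20/22 turn
Gear 0: 152 mod 22 = 20
Fraction = 20 / 22 = 10/11 (gcd(20,22)=2) = 10/11

Answer: 10/11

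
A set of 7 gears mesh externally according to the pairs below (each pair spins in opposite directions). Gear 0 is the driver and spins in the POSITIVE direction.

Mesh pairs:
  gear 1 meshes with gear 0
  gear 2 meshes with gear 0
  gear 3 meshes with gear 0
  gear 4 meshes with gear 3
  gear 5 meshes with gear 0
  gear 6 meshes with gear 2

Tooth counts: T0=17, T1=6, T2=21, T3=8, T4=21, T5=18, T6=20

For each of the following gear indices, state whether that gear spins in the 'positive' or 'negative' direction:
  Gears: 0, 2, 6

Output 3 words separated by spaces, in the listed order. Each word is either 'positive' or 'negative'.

Answer: positive negative positive

Derivation:
Gear 0 (driver): positive (depth 0)
  gear 1: meshes with gear 0 -> depth 1 -> negative (opposite of gear 0)
  gear 2: meshes with gear 0 -> depth 1 -> negative (opposite of gear 0)
  gear 3: meshes with gear 0 -> depth 1 -> negative (opposite of gear 0)
  gear 4: meshes with gear 3 -> depth 2 -> positive (opposite of gear 3)
  gear 5: meshes with gear 0 -> depth 1 -> negative (opposite of gear 0)
  gear 6: meshes with gear 2 -> depth 2 -> positive (opposite of gear 2)
Queried indices 0, 2, 6 -> positive, negative, positive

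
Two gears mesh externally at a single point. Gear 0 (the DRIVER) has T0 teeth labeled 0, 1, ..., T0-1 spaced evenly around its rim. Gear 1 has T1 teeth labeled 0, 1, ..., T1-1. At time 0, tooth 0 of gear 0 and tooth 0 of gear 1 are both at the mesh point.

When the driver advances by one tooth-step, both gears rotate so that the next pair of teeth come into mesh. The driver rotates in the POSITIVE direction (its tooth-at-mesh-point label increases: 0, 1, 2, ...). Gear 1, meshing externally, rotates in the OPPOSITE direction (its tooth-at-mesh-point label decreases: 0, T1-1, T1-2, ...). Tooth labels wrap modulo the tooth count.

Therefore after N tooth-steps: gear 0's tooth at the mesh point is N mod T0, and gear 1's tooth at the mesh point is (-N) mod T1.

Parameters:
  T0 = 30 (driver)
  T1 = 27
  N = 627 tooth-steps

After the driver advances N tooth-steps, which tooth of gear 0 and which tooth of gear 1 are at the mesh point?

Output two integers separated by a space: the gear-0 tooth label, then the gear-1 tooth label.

Answer: 27 21

Derivation:
Gear 0 (driver, T0=30): tooth at mesh = N mod T0
  627 = 20 * 30 + 27, so 627 mod 30 = 27
  gear 0 tooth = 27
Gear 1 (driven, T1=27): tooth at mesh = (-N) mod T1
  627 = 23 * 27 + 6, so 627 mod 27 = 6
  (-627) mod 27 = (-6) mod 27 = 27 - 6 = 21
Mesh after 627 steps: gear-0 tooth 27 meets gear-1 tooth 21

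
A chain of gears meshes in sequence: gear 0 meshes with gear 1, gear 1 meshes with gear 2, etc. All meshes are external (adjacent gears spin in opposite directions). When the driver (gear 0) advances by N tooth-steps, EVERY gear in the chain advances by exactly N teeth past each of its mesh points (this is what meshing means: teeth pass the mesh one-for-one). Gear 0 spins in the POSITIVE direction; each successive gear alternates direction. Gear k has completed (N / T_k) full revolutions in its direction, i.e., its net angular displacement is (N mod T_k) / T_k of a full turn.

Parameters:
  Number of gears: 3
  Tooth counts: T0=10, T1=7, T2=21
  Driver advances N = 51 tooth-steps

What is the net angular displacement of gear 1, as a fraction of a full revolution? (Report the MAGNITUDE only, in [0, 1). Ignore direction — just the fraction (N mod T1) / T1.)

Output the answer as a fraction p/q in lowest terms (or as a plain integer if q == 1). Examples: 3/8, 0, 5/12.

Answer: 2/7

Derivation:
Chain of 3 gears, tooth counts: [10, 7, 21]
  gear 0: T0=10, direction=positive, advance = 51 mod 10 = 1 teeth = 1/10 turn
  gear 1: T1=7, direction=negative, advance = 51 mod 7 = 2 teeth = 2/7 turn
  gear 2: T2=21, direction=positive, advance = 51 mod 21 = 9 teeth = 9/21 turn
Gear 1: 51 mod 7 = 2
Fraction = 2 / 7 = 2/7 (gcd(2,7)=1) = 2/7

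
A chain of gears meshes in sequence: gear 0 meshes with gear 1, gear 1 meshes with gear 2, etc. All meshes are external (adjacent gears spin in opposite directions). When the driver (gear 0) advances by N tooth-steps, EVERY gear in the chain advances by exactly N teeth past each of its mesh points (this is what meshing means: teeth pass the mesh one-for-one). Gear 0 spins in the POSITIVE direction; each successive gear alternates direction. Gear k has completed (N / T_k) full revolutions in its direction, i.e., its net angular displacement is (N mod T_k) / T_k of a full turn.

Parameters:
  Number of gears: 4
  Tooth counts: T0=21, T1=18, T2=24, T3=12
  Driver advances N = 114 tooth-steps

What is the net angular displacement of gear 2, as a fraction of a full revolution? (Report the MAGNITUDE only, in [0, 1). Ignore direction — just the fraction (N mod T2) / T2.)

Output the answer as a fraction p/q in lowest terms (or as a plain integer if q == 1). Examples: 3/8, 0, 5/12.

Chain of 4 gears, tooth counts: [21, 18, 24, 12]
  gear 0: T0=21, direction=positive, advance = 114 mod 21 = 9 teeth = 9/21 turn
  gear 1: T1=18, direction=negative, advance = 114 mod 18 = 6 teeth = 6/18 turn
  gear 2: T2=24, direction=positive, advance = 114 mod 24 = 18 teeth = 18/24 turn
  gear 3: T3=12, direction=negative, advance = 114 mod 12 = 6 teeth = 6/12 turn
Gear 2: 114 mod 24 = 18
Fraction = 18 / 24 = 3/4 (gcd(18,24)=6) = 3/4

Answer: 3/4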